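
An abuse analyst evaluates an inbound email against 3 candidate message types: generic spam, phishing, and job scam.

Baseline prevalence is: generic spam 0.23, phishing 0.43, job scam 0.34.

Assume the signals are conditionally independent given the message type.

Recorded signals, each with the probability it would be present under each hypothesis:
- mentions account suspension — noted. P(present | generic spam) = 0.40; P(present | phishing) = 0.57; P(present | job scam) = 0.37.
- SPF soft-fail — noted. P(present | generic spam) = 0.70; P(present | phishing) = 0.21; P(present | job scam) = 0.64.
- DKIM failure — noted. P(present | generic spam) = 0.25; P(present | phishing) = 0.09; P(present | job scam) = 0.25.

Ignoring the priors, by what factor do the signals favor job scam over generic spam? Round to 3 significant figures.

0.846

The Bayes factor is the ratio of the joint likelihoods of the signal pattern under the two hypotheses.
  job scam: 0.37 × 0.64 × 0.25 = 0.0592
  generic spam: 0.40 × 0.70 × 0.25 = 0.07
Bayes factor = 0.0592 / 0.07 ≈ 0.846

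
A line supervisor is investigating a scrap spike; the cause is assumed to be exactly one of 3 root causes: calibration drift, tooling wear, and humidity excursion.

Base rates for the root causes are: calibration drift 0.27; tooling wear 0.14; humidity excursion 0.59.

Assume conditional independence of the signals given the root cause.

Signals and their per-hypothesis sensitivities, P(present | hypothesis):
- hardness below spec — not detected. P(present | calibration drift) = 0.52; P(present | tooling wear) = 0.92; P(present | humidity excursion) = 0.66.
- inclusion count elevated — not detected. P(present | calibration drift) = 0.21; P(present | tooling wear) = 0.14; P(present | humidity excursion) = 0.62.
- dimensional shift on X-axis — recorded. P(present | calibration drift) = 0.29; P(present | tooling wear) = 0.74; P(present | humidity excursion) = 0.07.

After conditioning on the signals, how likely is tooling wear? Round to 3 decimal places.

0.169

Multiply each prior by the joint likelihood of the signal pattern (using 1 − P(present | H) for each absent signal):
  calibration drift: 0.27 × (1 − 0.52) × (1 − 0.21) × 0.29 = 0.029691
  tooling wear: 0.14 × (1 − 0.92) × (1 − 0.14) × 0.74 = 0.0071277
  humidity excursion: 0.59 × (1 − 0.66) × (1 − 0.62) × 0.07 = 0.005336
The unnormalized weights sum to 0.042155.
P(tooling wear | evidence) = 0.0071277 / 0.042155 ≈ 0.169.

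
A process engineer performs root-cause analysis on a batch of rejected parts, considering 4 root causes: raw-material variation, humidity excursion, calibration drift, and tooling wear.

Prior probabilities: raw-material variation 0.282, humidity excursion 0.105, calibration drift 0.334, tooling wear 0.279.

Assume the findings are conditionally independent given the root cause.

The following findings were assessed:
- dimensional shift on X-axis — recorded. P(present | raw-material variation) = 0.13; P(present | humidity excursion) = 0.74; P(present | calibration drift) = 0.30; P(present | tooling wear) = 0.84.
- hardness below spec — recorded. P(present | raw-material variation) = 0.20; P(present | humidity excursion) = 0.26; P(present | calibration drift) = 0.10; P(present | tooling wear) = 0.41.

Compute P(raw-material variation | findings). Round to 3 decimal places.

0.055

By Bayes' rule with conditional independence, the unnormalized weight for each hypothesis is prior × ∏ likelihoods:
  raw-material variation: 0.282 × 0.13 × 0.20 = 0.007332
  humidity excursion: 0.105 × 0.74 × 0.26 = 0.020202
  calibration drift: 0.334 × 0.30 × 0.10 = 0.01002
  tooling wear: 0.279 × 0.84 × 0.41 = 0.096088
The unnormalized weights sum to 0.13364.
P(raw-material variation | evidence) = 0.007332 / 0.13364 ≈ 0.055.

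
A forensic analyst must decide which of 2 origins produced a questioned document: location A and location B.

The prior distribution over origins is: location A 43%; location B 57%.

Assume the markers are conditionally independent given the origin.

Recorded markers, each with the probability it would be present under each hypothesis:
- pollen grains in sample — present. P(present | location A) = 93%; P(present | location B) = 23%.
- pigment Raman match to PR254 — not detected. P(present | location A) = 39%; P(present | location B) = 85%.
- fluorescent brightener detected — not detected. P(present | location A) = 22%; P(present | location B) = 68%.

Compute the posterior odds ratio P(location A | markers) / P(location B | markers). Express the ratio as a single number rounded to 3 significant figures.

30.2

The normalizing constant cancels in an odds ratio, so compute prior × likelihood for the two hypotheses only (using 1 − P(present | H) for each absent marker):
  location A: 0.43 × 0.93 × (1 − 0.39) × (1 − 0.22) = 0.19027
  location B: 0.57 × 0.23 × (1 − 0.85) × (1 − 0.68) = 0.0062928
Posterior odds = 0.19027 / 0.0062928 ≈ 30.2.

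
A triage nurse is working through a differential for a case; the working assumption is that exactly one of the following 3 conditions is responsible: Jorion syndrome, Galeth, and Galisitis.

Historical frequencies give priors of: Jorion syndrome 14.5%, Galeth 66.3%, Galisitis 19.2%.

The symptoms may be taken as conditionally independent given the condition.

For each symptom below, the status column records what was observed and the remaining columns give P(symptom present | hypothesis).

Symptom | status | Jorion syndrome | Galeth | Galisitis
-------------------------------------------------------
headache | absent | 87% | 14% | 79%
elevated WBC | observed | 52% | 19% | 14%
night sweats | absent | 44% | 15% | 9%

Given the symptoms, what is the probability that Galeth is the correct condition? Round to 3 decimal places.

By Bayes' rule with conditional independence, the unnormalized weight for each hypothesis is prior × ∏ likelihoods (using 1 − P(present | H) for each absent symptom):
  Jorion syndrome: 0.145 × (1 − 0.87) × 0.52 × (1 − 0.44) = 0.0054891
  Galeth: 0.663 × (1 − 0.14) × 0.19 × (1 − 0.15) = 0.092084
  Galisitis: 0.192 × (1 − 0.79) × 0.14 × (1 − 0.09) = 0.0051368
Marginal likelihood of the evidence = 0.10271.
P(Galeth | evidence) = 0.092084 / 0.10271 ≈ 0.897.

0.897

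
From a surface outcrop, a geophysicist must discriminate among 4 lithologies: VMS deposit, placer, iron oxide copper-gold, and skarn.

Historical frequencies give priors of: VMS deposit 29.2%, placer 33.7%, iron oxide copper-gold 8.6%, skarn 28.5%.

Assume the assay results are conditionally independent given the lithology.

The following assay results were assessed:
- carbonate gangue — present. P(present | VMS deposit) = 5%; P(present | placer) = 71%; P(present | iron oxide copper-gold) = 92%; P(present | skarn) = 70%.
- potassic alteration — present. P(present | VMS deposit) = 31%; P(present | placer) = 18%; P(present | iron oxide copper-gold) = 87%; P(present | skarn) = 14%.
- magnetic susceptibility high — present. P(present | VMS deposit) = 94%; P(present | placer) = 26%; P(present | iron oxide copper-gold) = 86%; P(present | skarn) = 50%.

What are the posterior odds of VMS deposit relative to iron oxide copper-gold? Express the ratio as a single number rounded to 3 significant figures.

Unnormalized posterior weight (prior times the assay result likelihoods) for each of the two hypotheses:
  VMS deposit: 0.292 × 0.05 × 0.31 × 0.94 = 0.0042544
  iron oxide copper-gold: 0.086 × 0.92 × 0.87 × 0.86 = 0.059198
Posterior odds = 0.0042544 / 0.059198 ≈ 0.0719.

0.0719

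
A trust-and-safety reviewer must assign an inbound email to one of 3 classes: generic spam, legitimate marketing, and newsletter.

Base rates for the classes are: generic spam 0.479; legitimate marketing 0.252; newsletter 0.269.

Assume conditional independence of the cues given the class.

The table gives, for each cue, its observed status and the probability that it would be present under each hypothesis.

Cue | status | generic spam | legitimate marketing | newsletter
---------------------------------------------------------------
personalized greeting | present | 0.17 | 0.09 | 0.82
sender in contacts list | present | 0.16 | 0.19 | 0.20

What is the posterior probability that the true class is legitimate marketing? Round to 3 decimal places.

0.070

For each hypothesis, the unnormalized posterior weight is prior × product of the cue likelihoods:
  generic spam: 0.479 × 0.17 × 0.16 = 0.013029
  legitimate marketing: 0.252 × 0.09 × 0.19 = 0.0043092
  newsletter: 0.269 × 0.82 × 0.20 = 0.044116
The unnormalized weights sum to 0.061454.
P(legitimate marketing | evidence) = 0.0043092 / 0.061454 ≈ 0.070.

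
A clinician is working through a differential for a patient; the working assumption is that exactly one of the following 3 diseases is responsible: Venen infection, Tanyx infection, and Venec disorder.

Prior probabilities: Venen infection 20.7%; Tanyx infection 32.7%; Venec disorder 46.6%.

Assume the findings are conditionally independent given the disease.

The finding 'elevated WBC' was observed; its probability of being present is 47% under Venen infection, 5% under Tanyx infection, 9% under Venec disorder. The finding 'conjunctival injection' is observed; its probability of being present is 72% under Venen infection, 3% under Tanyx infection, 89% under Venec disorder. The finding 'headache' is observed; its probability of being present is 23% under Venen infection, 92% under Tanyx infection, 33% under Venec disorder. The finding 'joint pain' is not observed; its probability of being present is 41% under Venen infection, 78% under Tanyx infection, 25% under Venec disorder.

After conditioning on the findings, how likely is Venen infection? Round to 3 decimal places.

Multiply each prior by the joint likelihood of the evidence pattern (using 1 − P(present | H) for each absent finding):
  Venen infection: 0.207 × 0.47 × 0.72 × 0.23 × (1 − 0.41) = 0.0095056
  Tanyx infection: 0.327 × 0.05 × 0.03 × 0.92 × (1 − 0.78) = 9.9277e-05
  Venec disorder: 0.466 × 0.09 × 0.89 × 0.33 × (1 − 0.25) = 0.0092383
The unnormalized weights sum to 0.018843.
P(Venen infection | evidence) = 0.0095056 / 0.018843 ≈ 0.504.

0.504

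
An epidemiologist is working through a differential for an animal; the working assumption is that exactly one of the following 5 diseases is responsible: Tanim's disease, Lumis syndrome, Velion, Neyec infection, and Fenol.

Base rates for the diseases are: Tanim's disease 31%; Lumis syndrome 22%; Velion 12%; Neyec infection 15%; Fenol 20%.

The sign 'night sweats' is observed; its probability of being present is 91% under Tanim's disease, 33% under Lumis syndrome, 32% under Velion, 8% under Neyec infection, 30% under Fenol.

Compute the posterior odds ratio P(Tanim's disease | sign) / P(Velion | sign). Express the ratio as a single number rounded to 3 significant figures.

7.35

The normalizing constant cancels in an odds ratio, so compute prior × likelihood for the two hypotheses only:
  Tanim's disease: 0.31 × 0.91 = 0.2821
  Velion: 0.12 × 0.32 = 0.0384
Posterior odds = 0.2821 / 0.0384 ≈ 7.35.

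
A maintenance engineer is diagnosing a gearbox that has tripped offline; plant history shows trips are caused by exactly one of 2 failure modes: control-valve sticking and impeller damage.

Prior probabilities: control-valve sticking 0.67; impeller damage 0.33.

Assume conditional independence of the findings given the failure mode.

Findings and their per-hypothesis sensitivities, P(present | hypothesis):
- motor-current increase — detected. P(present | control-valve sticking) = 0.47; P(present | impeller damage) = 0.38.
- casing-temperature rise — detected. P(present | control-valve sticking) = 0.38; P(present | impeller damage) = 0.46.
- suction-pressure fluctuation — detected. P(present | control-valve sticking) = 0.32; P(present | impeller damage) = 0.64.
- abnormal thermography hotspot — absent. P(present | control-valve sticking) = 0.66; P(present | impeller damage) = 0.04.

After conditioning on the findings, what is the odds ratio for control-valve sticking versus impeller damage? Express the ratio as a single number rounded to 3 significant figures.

The normalizing constant cancels in an odds ratio, so compute prior × likelihood for the two hypotheses only (using 1 − P(present | H) for each absent finding):
  control-valve sticking: 0.67 × 0.47 × 0.38 × 0.32 × (1 − 0.66) = 0.013019
  impeller damage: 0.33 × 0.38 × 0.46 × 0.64 × (1 − 0.04) = 0.035441
Odds(control-valve sticking : impeller damage) = 0.013019 / 0.035441 ≈ 0.367.

0.367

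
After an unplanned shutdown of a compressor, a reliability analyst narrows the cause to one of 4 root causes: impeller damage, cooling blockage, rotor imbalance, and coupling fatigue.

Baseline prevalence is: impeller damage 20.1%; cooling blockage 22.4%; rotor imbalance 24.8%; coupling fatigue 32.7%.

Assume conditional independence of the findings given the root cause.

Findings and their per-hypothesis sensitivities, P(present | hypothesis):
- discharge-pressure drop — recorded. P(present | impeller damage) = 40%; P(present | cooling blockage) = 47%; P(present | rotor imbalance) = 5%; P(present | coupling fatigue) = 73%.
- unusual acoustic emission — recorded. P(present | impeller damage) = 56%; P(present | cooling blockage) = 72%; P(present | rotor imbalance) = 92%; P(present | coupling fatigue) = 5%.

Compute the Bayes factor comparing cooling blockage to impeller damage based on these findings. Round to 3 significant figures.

1.51

Take the product of per-finding likelihoods under each hypothesis, then divide.
  cooling blockage: 0.47 × 0.72 = 0.3384
  impeller damage: 0.40 × 0.56 = 0.224
Bayes factor = 0.3384 / 0.224 ≈ 1.51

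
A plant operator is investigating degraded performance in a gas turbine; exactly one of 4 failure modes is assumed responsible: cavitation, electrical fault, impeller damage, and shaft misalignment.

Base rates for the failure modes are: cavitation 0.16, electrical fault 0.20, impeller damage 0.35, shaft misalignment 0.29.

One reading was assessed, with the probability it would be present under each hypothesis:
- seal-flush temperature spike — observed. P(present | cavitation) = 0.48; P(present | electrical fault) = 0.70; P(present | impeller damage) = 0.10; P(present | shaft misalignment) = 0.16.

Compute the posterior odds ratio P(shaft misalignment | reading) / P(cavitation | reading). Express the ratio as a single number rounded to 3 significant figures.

Posterior odds equal prior odds times the likelihood ratio; only the two competing hypotheses matter.
  shaft misalignment: 0.29 × 0.16 = 0.0464
  cavitation: 0.16 × 0.48 = 0.0768
Odds(shaft misalignment : cavitation) = 0.0464 / 0.0768 ≈ 0.604.

0.604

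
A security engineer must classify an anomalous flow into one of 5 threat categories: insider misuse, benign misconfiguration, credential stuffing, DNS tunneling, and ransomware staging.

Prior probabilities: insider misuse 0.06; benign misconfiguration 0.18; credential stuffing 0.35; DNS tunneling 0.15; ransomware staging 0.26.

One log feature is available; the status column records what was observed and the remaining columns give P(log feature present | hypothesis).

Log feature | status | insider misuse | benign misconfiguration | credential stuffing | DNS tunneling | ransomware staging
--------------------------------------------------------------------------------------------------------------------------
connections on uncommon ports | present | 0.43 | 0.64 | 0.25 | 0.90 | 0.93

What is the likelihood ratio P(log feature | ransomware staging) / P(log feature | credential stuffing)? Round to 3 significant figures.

3.72

The Bayes factor is the ratio of the two likelihoods.
  ransomware staging: 0.93
  credential stuffing: 0.25
Bayes factor = 0.93 / 0.25 ≈ 3.72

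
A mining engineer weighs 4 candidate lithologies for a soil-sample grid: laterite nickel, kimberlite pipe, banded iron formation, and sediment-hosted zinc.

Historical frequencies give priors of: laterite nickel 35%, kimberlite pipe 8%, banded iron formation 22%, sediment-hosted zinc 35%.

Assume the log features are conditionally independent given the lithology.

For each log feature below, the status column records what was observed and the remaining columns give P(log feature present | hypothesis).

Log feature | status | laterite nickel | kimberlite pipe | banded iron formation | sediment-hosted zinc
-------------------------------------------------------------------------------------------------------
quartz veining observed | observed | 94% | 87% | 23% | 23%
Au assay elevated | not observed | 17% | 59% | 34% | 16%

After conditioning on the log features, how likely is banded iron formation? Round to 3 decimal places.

Multiply each prior by the joint likelihood of the log feature pattern (using 1 − P(present | H) for each absent log feature):
  laterite nickel: 0.35 × 0.94 × (1 − 0.17) = 0.27307
  kimberlite pipe: 0.08 × 0.87 × (1 − 0.59) = 0.028536
  banded iron formation: 0.22 × 0.23 × (1 − 0.34) = 0.033396
  sediment-hosted zinc: 0.35 × 0.23 × (1 − 0.16) = 0.06762
The unnormalized weights sum to 0.40262.
P(banded iron formation | evidence) = 0.033396 / 0.40262 ≈ 0.083.

0.083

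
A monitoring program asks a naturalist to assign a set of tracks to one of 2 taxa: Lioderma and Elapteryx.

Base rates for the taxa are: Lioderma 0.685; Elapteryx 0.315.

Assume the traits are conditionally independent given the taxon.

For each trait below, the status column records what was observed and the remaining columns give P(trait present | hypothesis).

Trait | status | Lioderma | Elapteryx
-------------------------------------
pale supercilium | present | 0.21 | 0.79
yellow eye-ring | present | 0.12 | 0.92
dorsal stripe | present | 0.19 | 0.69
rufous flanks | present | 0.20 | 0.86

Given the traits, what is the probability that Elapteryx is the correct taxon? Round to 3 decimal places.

For each hypothesis, the unnormalized posterior weight is prior × product of the trait likelihoods:
  Lioderma: 0.685 × 0.21 × 0.12 × 0.19 × 0.20 = 0.00065596
  Elapteryx: 0.315 × 0.79 × 0.92 × 0.69 × 0.86 = 0.13585
Marginal likelihood of the evidence = 0.13651.
P(Elapteryx | evidence) = 0.13585 / 0.13651 ≈ 0.995.

0.995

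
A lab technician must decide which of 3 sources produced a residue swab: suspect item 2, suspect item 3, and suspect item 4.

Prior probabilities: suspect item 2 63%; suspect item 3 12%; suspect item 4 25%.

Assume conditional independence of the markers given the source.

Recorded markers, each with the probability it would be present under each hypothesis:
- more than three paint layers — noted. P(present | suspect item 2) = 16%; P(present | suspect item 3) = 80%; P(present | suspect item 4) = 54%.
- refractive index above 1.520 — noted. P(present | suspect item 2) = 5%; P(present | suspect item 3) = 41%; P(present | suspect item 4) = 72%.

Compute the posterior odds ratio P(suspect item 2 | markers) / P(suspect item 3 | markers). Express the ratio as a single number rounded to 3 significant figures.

0.128

The normalizing constant cancels in an odds ratio, so compute prior × likelihood for the two hypotheses only:
  suspect item 2: 0.63 × 0.16 × 0.05 = 0.00504
  suspect item 3: 0.12 × 0.80 × 0.41 = 0.03936
Posterior odds = 0.00504 / 0.03936 ≈ 0.128.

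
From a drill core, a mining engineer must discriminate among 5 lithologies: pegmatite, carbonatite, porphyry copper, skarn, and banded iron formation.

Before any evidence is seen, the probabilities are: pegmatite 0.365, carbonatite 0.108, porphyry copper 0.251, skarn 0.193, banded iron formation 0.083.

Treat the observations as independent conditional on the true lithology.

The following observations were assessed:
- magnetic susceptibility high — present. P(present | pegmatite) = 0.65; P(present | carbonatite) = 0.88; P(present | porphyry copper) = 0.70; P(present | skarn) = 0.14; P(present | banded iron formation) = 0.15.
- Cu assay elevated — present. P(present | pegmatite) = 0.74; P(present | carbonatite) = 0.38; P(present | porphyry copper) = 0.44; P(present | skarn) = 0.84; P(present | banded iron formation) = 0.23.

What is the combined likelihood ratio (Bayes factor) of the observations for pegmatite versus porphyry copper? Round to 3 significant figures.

1.56

Joint likelihood of the evidence pattern under each hypothesis:
  pegmatite: 0.65 × 0.74 = 0.481
  porphyry copper: 0.70 × 0.44 = 0.308
Bayes factor = 0.481 / 0.308 ≈ 1.56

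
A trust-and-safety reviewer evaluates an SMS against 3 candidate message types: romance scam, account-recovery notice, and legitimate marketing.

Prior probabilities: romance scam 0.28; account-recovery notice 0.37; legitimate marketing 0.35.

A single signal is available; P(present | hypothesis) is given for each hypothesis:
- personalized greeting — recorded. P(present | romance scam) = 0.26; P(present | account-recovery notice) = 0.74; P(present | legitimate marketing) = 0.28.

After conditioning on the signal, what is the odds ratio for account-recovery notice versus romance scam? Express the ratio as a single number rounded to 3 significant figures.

3.76

The normalizing constant cancels in an odds ratio, so compute prior × likelihood for the two hypotheses only:
  account-recovery notice: 0.37 × 0.74 = 0.2738
  romance scam: 0.28 × 0.26 = 0.0728
Posterior odds = 0.2738 / 0.0728 ≈ 3.76.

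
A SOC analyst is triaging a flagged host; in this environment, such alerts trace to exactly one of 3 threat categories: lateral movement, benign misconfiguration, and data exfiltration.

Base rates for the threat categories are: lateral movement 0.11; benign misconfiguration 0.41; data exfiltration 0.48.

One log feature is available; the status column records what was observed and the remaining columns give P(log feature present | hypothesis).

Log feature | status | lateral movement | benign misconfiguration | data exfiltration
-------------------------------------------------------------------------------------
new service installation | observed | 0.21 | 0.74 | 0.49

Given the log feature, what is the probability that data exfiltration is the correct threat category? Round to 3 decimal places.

0.419

By Bayes' rule, the unnormalized weight for each hypothesis is prior × likelihood:
  lateral movement: 0.11 × 0.21 = 0.0231
  benign misconfiguration: 0.41 × 0.74 = 0.3034
  data exfiltration: 0.48 × 0.49 = 0.2352
Marginal likelihood of the evidence = 0.5617.
P(data exfiltration | evidence) = 0.2352 / 0.5617 ≈ 0.419.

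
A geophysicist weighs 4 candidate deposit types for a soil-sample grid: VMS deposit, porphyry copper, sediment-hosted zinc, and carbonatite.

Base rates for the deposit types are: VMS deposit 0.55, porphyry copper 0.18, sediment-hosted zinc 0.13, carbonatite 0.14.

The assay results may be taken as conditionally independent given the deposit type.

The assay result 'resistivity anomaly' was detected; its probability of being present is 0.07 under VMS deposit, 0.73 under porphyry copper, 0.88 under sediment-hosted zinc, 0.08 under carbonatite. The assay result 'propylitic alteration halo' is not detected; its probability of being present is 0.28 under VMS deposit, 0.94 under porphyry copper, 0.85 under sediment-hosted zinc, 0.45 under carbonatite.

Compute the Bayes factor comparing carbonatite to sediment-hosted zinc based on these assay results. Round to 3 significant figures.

Take the product of per-assay result likelihoods under each hypothesis (using 1 − P(present | H) for each absent assay result), then divide.
  carbonatite: 0.08 × (1 − 0.45) = 0.044
  sediment-hosted zinc: 0.88 × (1 − 0.85) = 0.132
Bayes factor = 0.044 / 0.132 ≈ 0.333

0.333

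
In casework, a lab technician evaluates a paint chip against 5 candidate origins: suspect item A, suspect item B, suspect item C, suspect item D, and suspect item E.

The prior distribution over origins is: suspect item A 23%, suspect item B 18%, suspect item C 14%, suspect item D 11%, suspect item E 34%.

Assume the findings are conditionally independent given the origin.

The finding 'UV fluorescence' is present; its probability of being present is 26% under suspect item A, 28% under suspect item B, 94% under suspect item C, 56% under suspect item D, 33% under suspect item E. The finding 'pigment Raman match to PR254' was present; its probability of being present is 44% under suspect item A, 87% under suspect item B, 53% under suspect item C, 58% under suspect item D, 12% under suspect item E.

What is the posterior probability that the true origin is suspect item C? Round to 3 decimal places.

0.369

Multiply each prior by the joint likelihood of the evidence pattern:
  suspect item A: 0.23 × 0.26 × 0.44 = 0.026312
  suspect item B: 0.18 × 0.28 × 0.87 = 0.043848
  suspect item C: 0.14 × 0.94 × 0.53 = 0.069748
  suspect item D: 0.11 × 0.56 × 0.58 = 0.035728
  suspect item E: 0.34 × 0.33 × 0.12 = 0.013464
The unnormalized weights sum to 0.1891.
P(suspect item C | evidence) = 0.069748 / 0.1891 ≈ 0.369.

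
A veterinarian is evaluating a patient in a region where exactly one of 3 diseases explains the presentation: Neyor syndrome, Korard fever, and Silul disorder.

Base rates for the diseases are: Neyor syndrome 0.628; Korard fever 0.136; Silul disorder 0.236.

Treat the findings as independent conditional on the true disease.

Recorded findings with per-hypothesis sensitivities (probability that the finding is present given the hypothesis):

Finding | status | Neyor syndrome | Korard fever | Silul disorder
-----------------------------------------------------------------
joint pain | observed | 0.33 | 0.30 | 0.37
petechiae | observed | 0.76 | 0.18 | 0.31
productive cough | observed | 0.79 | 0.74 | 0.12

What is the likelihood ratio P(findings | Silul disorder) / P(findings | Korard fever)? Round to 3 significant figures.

0.344

Joint likelihood of the evidence pattern under each hypothesis:
  Silul disorder: 0.37 × 0.31 × 0.12 = 0.013764
  Korard fever: 0.30 × 0.18 × 0.74 = 0.03996
Bayes factor = 0.013764 / 0.03996 ≈ 0.344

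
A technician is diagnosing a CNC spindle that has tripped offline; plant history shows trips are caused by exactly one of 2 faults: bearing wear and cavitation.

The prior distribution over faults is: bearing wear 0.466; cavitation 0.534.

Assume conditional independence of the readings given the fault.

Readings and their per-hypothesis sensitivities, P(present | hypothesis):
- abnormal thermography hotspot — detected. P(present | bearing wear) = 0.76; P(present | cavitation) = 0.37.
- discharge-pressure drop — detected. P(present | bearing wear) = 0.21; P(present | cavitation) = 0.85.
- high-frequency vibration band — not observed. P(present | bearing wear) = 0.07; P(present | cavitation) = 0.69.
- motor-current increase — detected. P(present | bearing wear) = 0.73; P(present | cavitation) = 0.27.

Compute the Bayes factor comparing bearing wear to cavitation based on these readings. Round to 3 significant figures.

4.12

The Bayes factor is the ratio of the joint likelihoods of the reading pattern under the two hypotheses (using 1 − P(present | H) for each absent reading).
  bearing wear: 0.76 × 0.21 × (1 − 0.07) × 0.73 = 0.10835
  cavitation: 0.37 × 0.85 × (1 − 0.69) × 0.27 = 0.026324
Bayes factor = 0.10835 / 0.026324 ≈ 4.12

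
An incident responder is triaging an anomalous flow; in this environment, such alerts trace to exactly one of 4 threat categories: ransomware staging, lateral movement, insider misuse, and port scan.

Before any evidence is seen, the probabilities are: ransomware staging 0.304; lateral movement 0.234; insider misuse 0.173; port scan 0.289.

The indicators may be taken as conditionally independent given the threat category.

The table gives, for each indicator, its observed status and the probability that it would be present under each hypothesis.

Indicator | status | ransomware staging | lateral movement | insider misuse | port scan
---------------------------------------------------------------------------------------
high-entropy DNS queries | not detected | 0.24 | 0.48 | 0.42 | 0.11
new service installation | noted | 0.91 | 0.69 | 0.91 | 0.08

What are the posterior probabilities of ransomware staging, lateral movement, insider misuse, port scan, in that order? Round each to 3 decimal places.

Multiply each prior by the joint likelihood of the indicator pattern (using 1 − P(present | H) for each absent indicator):
  ransomware staging: 0.304 × (1 − 0.24) × 0.91 = 0.21025
  lateral movement: 0.234 × (1 − 0.48) × 0.69 = 0.083959
  insider misuse: 0.173 × (1 − 0.42) × 0.91 = 0.091309
  port scan: 0.289 × (1 − 0.11) × 0.08 = 0.020577
Normalizing constant Z = 0.21025 + 0.083959 + 0.091309 + 0.020577 = 0.40609.
P(ransomware staging | evidence) = 0.21025 / 0.40609 ≈ 0.518
P(lateral movement | evidence) = 0.083959 / 0.40609 ≈ 0.207
P(insider misuse | evidence) = 0.091309 / 0.40609 ≈ 0.225
P(port scan | evidence) = 0.020577 / 0.40609 ≈ 0.051

0.518, 0.207, 0.225, 0.051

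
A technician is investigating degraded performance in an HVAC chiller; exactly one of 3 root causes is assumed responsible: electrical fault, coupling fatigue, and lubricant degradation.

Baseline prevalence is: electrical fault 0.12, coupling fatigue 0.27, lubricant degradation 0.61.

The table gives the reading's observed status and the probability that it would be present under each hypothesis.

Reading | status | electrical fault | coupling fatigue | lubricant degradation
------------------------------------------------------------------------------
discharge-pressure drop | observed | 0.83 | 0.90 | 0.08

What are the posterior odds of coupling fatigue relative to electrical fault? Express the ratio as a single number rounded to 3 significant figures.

Posterior odds equal prior odds times the likelihood ratio; only the two competing hypotheses matter.
  coupling fatigue: 0.27 × 0.90 = 0.243
  electrical fault: 0.12 × 0.83 = 0.0996
Odds(coupling fatigue : electrical fault) = 0.243 / 0.0996 ≈ 2.44.

2.44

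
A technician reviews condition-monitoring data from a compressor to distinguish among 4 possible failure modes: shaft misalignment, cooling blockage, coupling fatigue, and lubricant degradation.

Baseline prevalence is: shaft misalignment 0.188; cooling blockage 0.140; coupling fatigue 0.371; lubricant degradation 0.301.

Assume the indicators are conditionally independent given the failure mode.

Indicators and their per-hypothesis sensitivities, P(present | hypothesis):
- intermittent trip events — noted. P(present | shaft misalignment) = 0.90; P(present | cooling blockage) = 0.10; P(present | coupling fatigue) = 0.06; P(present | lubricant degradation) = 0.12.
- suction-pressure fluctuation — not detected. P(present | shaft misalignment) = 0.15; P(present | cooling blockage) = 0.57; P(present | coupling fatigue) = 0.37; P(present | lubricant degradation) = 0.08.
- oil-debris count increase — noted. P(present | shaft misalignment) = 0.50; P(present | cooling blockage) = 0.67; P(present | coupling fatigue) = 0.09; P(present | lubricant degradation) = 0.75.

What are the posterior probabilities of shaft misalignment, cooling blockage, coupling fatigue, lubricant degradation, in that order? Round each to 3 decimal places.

Multiply each prior by the joint likelihood of the indicator pattern (using 1 − P(present | H) for each absent indicator):
  shaft misalignment: 0.188 × 0.90 × (1 − 0.15) × 0.50 = 0.07191
  cooling blockage: 0.140 × 0.10 × (1 − 0.57) × 0.67 = 0.0040334
  coupling fatigue: 0.371 × 0.06 × (1 − 0.37) × 0.09 = 0.0012621
  lubricant degradation: 0.301 × 0.12 × (1 − 0.08) × 0.75 = 0.024923
Normalizing constant Z = 0.07191 + 0.0040334 + 0.0012621 + 0.024923 = 0.10213.
P(shaft misalignment | evidence) = 0.07191 / 0.10213 ≈ 0.704
P(cooling blockage | evidence) = 0.0040334 / 0.10213 ≈ 0.039
P(coupling fatigue | evidence) = 0.0012621 / 0.10213 ≈ 0.012
P(lubricant degradation | evidence) = 0.024923 / 0.10213 ≈ 0.244

0.704, 0.039, 0.012, 0.244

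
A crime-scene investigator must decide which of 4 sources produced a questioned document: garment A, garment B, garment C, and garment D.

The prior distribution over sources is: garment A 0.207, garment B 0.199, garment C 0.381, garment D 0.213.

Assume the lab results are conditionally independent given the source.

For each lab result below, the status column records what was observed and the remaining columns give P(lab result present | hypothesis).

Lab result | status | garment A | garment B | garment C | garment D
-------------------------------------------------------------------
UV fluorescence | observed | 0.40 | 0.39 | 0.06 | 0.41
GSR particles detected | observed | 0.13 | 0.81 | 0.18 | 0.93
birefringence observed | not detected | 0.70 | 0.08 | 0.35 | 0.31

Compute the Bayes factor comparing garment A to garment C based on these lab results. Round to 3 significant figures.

Joint likelihood of the lab result pattern under each hypothesis (using 1 − P(present | H) for each absent lab result):
  garment A: 0.40 × 0.13 × (1 − 0.70) = 0.0156
  garment C: 0.06 × 0.18 × (1 − 0.35) = 0.00702
Bayes factor = 0.0156 / 0.00702 ≈ 2.22

2.22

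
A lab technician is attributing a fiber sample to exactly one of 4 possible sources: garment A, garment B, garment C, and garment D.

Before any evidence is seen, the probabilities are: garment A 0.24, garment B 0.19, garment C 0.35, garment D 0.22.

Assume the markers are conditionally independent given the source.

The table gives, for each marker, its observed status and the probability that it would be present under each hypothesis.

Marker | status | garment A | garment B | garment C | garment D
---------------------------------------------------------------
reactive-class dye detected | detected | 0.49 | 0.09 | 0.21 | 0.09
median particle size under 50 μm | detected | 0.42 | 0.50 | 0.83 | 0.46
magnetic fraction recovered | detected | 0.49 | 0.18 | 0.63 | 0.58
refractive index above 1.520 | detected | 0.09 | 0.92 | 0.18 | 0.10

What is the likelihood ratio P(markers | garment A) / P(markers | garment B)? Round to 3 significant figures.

Take the product of per-marker likelihoods under each hypothesis, then divide.
  garment A: 0.49 × 0.42 × 0.49 × 0.09 = 0.0090758
  garment B: 0.09 × 0.50 × 0.18 × 0.92 = 0.007452
Bayes factor = 0.0090758 / 0.007452 ≈ 1.22

1.22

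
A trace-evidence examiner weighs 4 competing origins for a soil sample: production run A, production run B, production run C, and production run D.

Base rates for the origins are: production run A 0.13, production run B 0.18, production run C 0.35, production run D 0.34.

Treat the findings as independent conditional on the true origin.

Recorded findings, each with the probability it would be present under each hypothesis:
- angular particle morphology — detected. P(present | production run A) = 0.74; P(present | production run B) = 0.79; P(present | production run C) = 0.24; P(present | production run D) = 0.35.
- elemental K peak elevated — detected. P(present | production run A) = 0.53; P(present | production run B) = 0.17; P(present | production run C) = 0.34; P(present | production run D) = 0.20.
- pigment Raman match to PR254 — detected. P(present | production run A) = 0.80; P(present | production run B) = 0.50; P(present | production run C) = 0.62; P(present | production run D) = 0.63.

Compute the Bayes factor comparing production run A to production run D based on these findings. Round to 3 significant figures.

Take the product of per-finding likelihoods under each hypothesis, then divide.
  production run A: 0.74 × 0.53 × 0.80 = 0.31376
  production run D: 0.35 × 0.20 × 0.63 = 0.0441
Bayes factor = 0.31376 / 0.0441 ≈ 7.11

7.11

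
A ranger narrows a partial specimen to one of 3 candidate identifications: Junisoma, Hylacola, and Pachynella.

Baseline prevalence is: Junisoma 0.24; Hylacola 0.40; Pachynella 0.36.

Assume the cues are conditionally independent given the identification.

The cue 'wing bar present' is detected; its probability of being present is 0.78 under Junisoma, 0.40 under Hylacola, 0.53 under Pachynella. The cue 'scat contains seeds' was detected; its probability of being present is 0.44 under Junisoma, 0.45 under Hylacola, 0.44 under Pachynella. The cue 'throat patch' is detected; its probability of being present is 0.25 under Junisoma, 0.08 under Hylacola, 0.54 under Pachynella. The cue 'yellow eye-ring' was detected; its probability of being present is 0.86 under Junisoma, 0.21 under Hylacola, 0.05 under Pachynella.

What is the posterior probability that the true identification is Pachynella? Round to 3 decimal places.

Multiply each prior by the joint likelihood of the cue pattern:
  Junisoma: 0.24 × 0.78 × 0.44 × 0.25 × 0.86 = 0.017709
  Hylacola: 0.40 × 0.40 × 0.45 × 0.08 × 0.21 = 0.0012096
  Pachynella: 0.36 × 0.53 × 0.44 × 0.54 × 0.05 = 0.0022667
The unnormalized weights sum to 0.021185.
P(Pachynella | evidence) = 0.0022667 / 0.021185 ≈ 0.107.

0.107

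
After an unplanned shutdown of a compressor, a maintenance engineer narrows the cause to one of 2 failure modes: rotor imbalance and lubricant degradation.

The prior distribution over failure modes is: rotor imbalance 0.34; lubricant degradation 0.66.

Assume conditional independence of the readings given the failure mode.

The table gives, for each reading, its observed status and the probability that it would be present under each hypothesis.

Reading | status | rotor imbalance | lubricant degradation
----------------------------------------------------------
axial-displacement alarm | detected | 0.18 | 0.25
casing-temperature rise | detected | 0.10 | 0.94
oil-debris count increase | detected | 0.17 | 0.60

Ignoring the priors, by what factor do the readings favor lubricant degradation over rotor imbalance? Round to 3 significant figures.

Joint likelihood of the reading pattern under each hypothesis:
  lubricant degradation: 0.25 × 0.94 × 0.60 = 0.141
  rotor imbalance: 0.18 × 0.10 × 0.17 = 0.00306
Bayes factor = 0.141 / 0.00306 ≈ 46.1

46.1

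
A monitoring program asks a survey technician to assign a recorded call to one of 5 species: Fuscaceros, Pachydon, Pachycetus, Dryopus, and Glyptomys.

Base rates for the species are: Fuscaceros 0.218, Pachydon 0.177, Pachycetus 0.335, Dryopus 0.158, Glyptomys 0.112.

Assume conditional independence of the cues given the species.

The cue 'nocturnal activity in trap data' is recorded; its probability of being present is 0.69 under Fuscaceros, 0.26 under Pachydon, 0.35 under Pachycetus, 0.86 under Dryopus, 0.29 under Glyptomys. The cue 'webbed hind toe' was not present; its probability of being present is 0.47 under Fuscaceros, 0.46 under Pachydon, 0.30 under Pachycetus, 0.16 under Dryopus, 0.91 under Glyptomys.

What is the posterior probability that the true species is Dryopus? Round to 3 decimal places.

Multiply each prior by the joint likelihood of the cue pattern (using 1 − P(present | H) for each absent cue):
  Fuscaceros: 0.218 × 0.69 × (1 − 0.47) = 0.079723
  Pachydon: 0.177 × 0.26 × (1 − 0.46) = 0.024851
  Pachycetus: 0.335 × 0.35 × (1 − 0.30) = 0.082075
  Dryopus: 0.158 × 0.86 × (1 − 0.16) = 0.11414
  Glyptomys: 0.112 × 0.29 × (1 − 0.91) = 0.0029232
Normalizing constant Z = 0.079723 + 0.024851 + 0.082075 + 0.11414 + 0.0029232 = 0.30371.
P(Dryopus | evidence) = 0.11414 / 0.30371 ≈ 0.376.

0.376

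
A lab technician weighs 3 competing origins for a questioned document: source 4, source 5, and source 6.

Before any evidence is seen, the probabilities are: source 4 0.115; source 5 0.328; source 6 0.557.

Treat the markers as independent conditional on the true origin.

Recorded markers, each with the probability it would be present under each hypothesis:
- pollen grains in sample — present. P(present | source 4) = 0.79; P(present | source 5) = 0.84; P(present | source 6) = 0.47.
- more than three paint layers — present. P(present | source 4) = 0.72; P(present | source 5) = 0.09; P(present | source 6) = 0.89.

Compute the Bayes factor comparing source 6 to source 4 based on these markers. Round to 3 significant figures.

0.735

The Bayes factor is the ratio of the joint likelihoods of the marker pattern under the two hypotheses.
  source 6: 0.47 × 0.89 = 0.4183
  source 4: 0.79 × 0.72 = 0.5688
Bayes factor = 0.4183 / 0.5688 ≈ 0.735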